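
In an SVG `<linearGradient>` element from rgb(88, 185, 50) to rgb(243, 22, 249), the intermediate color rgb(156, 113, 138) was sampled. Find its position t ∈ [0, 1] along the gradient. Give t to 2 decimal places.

0.44

Invert the lerp on the B channel (largest span, 199): t = (138 − 50) / (249 − 50) = 88/199 = 0.44221.
Check on R: (156 − 88)/(243 − 88) = 0.4387 ✓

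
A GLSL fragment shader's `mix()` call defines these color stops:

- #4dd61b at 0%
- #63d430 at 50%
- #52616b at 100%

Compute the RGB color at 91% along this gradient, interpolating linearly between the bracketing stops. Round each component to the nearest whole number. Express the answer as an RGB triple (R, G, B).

(85, 118, 96)

91% lies between the 50% and 100% stops, so the local fraction is t = (91 − 50)/(100 − 50) = 41/50 ≈ 0.82.
#63d430 → (99, 212, 48); #52616b → (82, 97, 107).
R = 99 + 0.82 × (82 − 99) = 85.06 → 85
G = 212 + 0.82 × (97 − 212) = 117.7 → 118
B = 48 + 0.82 × (107 − 48) = 96.38 → 96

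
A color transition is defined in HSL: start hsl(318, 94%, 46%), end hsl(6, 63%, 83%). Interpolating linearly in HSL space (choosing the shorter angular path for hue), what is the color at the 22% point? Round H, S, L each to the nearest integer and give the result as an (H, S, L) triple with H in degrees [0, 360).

(329, 87, 54)

Hue: 6 − 318 = -312°, but |-312| > 180 so the shorter arc goes the other way: Δh = -312 + 360 = 48°.
H = 318 + 0.22 × (48) = 328.56 → 329°
S = 94 + 0.22 × (63 − 94) = 87.18 → 87%
L = 46 + 0.22 × (83 − 46) = 54.14 → 54%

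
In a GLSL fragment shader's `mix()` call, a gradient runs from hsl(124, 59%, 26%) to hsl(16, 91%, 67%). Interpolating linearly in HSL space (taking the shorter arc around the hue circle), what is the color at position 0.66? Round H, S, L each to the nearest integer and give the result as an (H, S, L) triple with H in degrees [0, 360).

Hue arc: Δh = 16 − 124 = -108° (|Δh| ≤ 180, already the shorter path).
H = 124 + 0.66 × (-108) = 52.72 → 53°
S = 59 + 0.66 × (91 − 59) = 80.12 → 80%
L = 26 + 0.66 × (67 − 26) = 53.06 → 53%

(53, 80, 53)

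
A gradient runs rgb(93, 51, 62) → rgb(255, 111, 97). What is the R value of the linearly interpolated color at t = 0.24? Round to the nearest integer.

R = 93 + 0.24 × (255 − 93) = 131.88 → 132

132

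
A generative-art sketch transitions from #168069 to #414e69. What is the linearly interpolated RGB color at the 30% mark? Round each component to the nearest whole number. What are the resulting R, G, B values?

#168069 → (22, 128, 105); #414e69 → (65, 78, 105).
30% corresponds to t = 0.3.
R = 22 + 0.3 × (65 − 22) = 22 + 0.3 × 43 = 34.9 → 35
G = 128 + 0.3 × (78 − 128) = 128 + 0.3 × -50 = 113 → 113
B = 105 + 0.3 × (105 − 105) = 105 + 0.3 × 0 = 105 → 105
So the blended color is (35, 113, 105), about #237169.

(35, 113, 105)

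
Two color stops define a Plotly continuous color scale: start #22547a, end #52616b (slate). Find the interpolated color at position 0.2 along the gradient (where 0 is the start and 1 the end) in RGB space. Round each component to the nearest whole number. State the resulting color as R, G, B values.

#22547a → (34, 84, 122); #52616b → (82, 97, 107).
R = 34 + 0.2 × (82 − 34) = 34 + 0.2 × 48 = 43.6 → 44
G = 84 + 0.2 × (97 − 84) = 84 + 0.2 × 13 = 86.6 → 87
B = 122 + 0.2 × (107 − 122) = 122 + 0.2 × -15 = 119 → 119
So the blended color is (44, 87, 119), about #2c5777.

(44, 87, 119)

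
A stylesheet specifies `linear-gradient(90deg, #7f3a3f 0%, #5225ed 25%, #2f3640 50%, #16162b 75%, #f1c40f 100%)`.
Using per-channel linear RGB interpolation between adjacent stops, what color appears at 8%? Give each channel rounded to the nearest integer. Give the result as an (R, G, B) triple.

8% lies between the 0% and 25% stops, so the local fraction is t = (8 − 0)/(25 − 0) = 8/25 ≈ 0.32.
#7f3a3f → (127, 58, 63); #5225ed → (82, 37, 237).
R = 127 + 0.32 × (82 − 127) = 112.6 → 113
G = 58 + 0.32 × (37 − 58) = 51.28 → 51
B = 63 + 0.32 × (237 − 63) = 118.68 → 119

(113, 51, 119)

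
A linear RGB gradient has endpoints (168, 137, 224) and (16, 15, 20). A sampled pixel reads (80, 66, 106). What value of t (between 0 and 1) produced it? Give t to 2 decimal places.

0.58

Invert the lerp on the B channel (largest span, 204): t = (106 − 224) / (20 − 224) = -118/-204 = 0.57843.
Check on R: (80 − 168)/(16 − 168) = 0.5789 ✓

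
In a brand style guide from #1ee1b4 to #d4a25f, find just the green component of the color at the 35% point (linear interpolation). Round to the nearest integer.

203

G₁ = 225 (from #1ee1b4), G₂ = 162 (from #d4a25f).
G = 225 + 0.35 × (162 − 225) = 202.95 → 203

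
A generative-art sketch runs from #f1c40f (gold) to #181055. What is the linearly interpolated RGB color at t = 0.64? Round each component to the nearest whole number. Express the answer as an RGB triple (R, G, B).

#f1c40f → (241, 196, 15); #181055 → (24, 16, 85).
R = 241 + 0.64 × (24 − 241) = 241 + 0.64 × -217 = 102.12 → 102
G = 196 + 0.64 × (16 − 196) = 196 + 0.64 × -180 = 80.8 → 81
B = 15 + 0.64 × (85 − 15) = 15 + 0.64 × 70 = 59.8 → 60
So the blended color is (102, 81, 60), about #66513c.

(102, 81, 60)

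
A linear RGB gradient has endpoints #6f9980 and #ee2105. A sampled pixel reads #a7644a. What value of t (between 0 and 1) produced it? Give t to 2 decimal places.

Invert the lerp on the R channel (largest span, 127): t = (167 − 111) / (238 − 111) = 56/127 = 0.44094.
Check on G: (100 − 153)/(33 − 153) = 0.4417 ✓

0.44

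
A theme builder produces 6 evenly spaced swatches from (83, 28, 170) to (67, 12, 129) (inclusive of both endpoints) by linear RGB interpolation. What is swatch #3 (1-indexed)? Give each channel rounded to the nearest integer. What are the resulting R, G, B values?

(77, 22, 154)

With 6 swatches and endpoints inclusive, swatch 3 sits at t = (3 − 1)/(6 − 1) = 2/5 ≈ 0.4.
R = 83 + 0.4 × (67 − 83) = 76.6 → 77
G = 28 + 0.4 × (12 − 28) = 21.6 → 22
B = 170 + 0.4 × (129 − 170) = 153.6 → 154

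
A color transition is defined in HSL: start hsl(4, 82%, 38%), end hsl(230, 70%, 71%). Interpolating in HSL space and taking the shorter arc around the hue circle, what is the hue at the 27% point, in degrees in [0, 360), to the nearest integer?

328

Hue: 230 − 4 = 226°, but |226| > 180 so the shorter arc goes the other way: Δh = 226 − 360 = -134°.
H = 4 + 0.27 × (-134) = -32.18 → -32 → -32 mod 360 = 328°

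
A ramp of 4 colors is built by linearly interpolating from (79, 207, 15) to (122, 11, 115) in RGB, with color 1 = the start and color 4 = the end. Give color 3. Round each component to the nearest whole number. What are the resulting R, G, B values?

With 4 swatches and endpoints inclusive, swatch 3 sits at t = (3 − 1)/(4 − 1) = 2/3 ≈ 0.6667.
R = 79 + 0.6667 × (122 − 79) = 107.668 → 108
G = 207 + 0.6667 × (11 − 207) = 76.327 → 76
B = 15 + 0.6667 × (115 − 15) = 81.67 → 82

(108, 76, 82)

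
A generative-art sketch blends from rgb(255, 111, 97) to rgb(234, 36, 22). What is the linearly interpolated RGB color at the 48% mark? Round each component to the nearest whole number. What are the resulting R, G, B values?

48% corresponds to t = 0.48.
R = 255 + 0.48 × (234 − 255) = 255 + 0.48 × -21 = 244.92 → 245
G = 111 + 0.48 × (36 − 111) = 111 + 0.48 × -75 = 75 → 75
B = 97 + 0.48 × (22 − 97) = 97 + 0.48 × -75 = 61 → 61

(245, 75, 61)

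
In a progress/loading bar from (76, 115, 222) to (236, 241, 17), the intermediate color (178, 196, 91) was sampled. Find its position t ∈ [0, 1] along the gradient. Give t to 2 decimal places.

0.64

Invert the lerp on the B channel (largest span, 205): t = (91 − 222) / (17 − 222) = -131/-205 = 0.63902.
Check on R: (178 − 76)/(236 − 76) = 0.6375 ✓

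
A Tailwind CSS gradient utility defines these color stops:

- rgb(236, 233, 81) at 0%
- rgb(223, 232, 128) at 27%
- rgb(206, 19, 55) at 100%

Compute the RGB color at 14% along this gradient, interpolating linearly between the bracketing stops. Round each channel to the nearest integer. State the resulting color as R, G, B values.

14% lies between the 0% and 27% stops, so the local fraction is t = (14 − 0)/(27 − 0) = 14/27 ≈ 0.5185.
R = 236 + 0.5185 × (223 − 236) = 229.26 → 229
G = 233 + 0.5185 × (232 − 233) = 232.482 → 232
B = 81 + 0.5185 × (128 − 81) = 105.37 → 105

(229, 232, 105)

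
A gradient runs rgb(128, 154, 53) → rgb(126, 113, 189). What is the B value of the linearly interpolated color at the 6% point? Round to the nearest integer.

61

B = 53 + 0.06 × (189 − 53) = 61.16 → 61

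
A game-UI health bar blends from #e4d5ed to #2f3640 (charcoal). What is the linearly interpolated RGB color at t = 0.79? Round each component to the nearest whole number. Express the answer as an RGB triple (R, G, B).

(85, 87, 100)

#e4d5ed → (228, 213, 237); #2f3640 → (47, 54, 64).
R = 228 + 0.79 × (47 − 228) = 228 + 0.79 × -181 = 85.01 → 85
G = 213 + 0.79 × (54 − 213) = 213 + 0.79 × -159 = 87.39 → 87
B = 237 + 0.79 × (64 − 237) = 237 + 0.79 × -173 = 100.33 → 100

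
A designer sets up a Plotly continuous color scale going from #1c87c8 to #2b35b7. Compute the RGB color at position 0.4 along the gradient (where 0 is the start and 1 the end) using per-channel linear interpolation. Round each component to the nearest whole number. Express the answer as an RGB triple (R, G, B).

(34, 102, 193)

#1c87c8 → (28, 135, 200); #2b35b7 → (43, 53, 183).
R = 28 + 0.4 × (43 − 28) = 28 + 0.4 × 15 = 34 → 34
G = 135 + 0.4 × (53 − 135) = 135 + 0.4 × -82 = 102.2 → 102
B = 200 + 0.4 × (183 − 200) = 200 + 0.4 × -17 = 193.2 → 193
So the blended color is (34, 102, 193), about #2266c1.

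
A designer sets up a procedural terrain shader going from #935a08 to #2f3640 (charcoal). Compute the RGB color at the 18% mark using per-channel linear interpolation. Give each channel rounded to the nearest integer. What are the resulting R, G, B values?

#935a08 → (147, 90, 8); #2f3640 → (47, 54, 64).
18% corresponds to t = 0.18.
R = 147 + 0.18 × (47 − 147) = 147 + 0.18 × -100 = 129 → 129
G = 90 + 0.18 × (54 − 90) = 90 + 0.18 × -36 = 83.52 → 84
B = 8 + 0.18 × (64 − 8) = 8 + 0.18 × 56 = 18.08 → 18

(129, 84, 18)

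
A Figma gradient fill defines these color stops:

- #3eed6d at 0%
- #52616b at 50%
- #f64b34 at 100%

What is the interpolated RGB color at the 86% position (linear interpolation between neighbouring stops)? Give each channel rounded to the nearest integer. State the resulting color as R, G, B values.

86% lies between the 50% and 100% stops, so the local fraction is t = (86 − 50)/(100 − 50) = 36/50 ≈ 0.72.
#52616b → (82, 97, 107); #f64b34 → (246, 75, 52).
R = 82 + 0.72 × (246 − 82) = 200.08 → 200
G = 97 + 0.72 × (75 − 97) = 81.16 → 81
B = 107 + 0.72 × (52 − 107) = 67.4 → 67

(200, 81, 67)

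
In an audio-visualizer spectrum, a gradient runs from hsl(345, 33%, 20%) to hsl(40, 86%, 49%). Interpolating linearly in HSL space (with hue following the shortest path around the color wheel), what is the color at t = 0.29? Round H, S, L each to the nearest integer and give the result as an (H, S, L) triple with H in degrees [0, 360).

Hue: 40 − 345 = -305°, but |-305| > 180 so the shorter arc goes the other way: Δh = -305 + 360 = 55°.
H = 345 + 0.29 × (55) = 360.95 → 361 → 361 mod 360 = 1°
S = 33 + 0.29 × (86 − 33) = 48.37 → 48%
L = 20 + 0.29 × (49 − 20) = 28.41 → 28%

(1, 48, 28)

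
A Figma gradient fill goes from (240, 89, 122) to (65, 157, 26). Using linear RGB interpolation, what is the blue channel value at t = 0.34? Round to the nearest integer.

89

B = 122 + 0.34 × (26 − 122) = 89.36 → 89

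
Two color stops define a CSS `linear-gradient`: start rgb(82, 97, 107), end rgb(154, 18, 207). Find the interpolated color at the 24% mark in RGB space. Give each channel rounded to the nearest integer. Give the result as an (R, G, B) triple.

24% corresponds to t = 0.24.
R = 82 + 0.24 × (154 − 82) = 82 + 0.24 × 72 = 99.28 → 99
G = 97 + 0.24 × (18 − 97) = 97 + 0.24 × -79 = 78.04 → 78
B = 107 + 0.24 × (207 − 107) = 107 + 0.24 × 100 = 131 → 131
So the blended color is (99, 78, 131), about #634e83.

(99, 78, 131)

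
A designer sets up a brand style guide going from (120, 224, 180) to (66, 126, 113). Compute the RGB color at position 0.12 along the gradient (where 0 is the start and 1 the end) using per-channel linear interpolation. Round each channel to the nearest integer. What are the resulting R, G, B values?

R = 120 + 0.12 × (66 − 120) = 120 + 0.12 × -54 = 113.52 → 114
G = 224 + 0.12 × (126 − 224) = 224 + 0.12 × -98 = 212.24 → 212
B = 180 + 0.12 × (113 − 180) = 180 + 0.12 × -67 = 171.96 → 172

(114, 212, 172)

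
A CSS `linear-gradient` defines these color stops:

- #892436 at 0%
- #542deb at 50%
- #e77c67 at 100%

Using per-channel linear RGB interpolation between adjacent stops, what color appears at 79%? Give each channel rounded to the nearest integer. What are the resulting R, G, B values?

79% lies between the 50% and 100% stops, so the local fraction is t = (79 − 50)/(100 − 50) = 29/50 ≈ 0.58.
#542deb → (84, 45, 235); #e77c67 → (231, 124, 103).
R = 84 + 0.58 × (231 − 84) = 169.26 → 169
G = 45 + 0.58 × (124 − 45) = 90.82 → 91
B = 235 + 0.58 × (103 − 235) = 158.44 → 158

(169, 91, 158)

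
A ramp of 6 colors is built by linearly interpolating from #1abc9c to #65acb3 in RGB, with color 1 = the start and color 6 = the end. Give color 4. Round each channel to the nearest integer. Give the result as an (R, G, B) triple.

(71, 178, 170)

With 6 swatches and endpoints inclusive, swatch 4 sits at t = (4 − 1)/(6 − 1) = 3/5 ≈ 0.6.
#1abc9c → (26, 188, 156); #65acb3 → (101, 172, 179).
R = 26 + 0.6 × (101 − 26) = 71 → 71
G = 188 + 0.6 × (172 − 188) = 178.4 → 178
B = 156 + 0.6 × (179 − 156) = 169.8 → 170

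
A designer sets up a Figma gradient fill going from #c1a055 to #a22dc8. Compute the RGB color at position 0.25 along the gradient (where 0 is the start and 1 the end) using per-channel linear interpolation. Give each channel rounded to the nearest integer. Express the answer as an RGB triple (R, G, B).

#c1a055 → (193, 160, 85); #a22dc8 → (162, 45, 200).
R = 193 + 0.25 × (162 − 193) = 193 + 0.25 × -31 = 185.25 → 185
G = 160 + 0.25 × (45 − 160) = 160 + 0.25 × -115 = 131.25 → 131
B = 85 + 0.25 × (200 − 85) = 85 + 0.25 × 115 = 113.75 → 114
So the blended color is (185, 131, 114), about #b98372.

(185, 131, 114)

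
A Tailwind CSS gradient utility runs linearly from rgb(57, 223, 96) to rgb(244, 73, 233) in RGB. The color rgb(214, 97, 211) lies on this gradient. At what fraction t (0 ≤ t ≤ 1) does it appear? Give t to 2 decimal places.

Invert the lerp on the R channel (largest span, 187): t = (214 − 57) / (244 − 57) = 157/187 = 0.83957.
Check on G: (97 − 223)/(73 − 223) = 0.84 ✓

0.84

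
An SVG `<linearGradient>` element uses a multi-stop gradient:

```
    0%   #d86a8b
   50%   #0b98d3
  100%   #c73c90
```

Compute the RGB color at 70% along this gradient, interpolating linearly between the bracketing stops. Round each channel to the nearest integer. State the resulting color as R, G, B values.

(86, 115, 184)

70% lies between the 50% and 100% stops, so the local fraction is t = (70 − 50)/(100 − 50) = 20/50 ≈ 0.4.
#0b98d3 → (11, 152, 211); #c73c90 → (199, 60, 144).
R = 11 + 0.4 × (199 − 11) = 86.2 → 86
G = 152 + 0.4 × (60 − 152) = 115.2 → 115
B = 211 + 0.4 × (144 − 211) = 184.2 → 184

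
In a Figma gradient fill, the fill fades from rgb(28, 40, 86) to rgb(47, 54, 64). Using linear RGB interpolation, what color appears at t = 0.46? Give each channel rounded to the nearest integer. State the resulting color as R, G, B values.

(37, 46, 76)

R = 28 + 0.46 × (47 − 28) = 28 + 0.46 × 19 = 36.74 → 37
G = 40 + 0.46 × (54 − 40) = 40 + 0.46 × 14 = 46.44 → 46
B = 86 + 0.46 × (64 − 86) = 86 + 0.46 × -22 = 75.88 → 76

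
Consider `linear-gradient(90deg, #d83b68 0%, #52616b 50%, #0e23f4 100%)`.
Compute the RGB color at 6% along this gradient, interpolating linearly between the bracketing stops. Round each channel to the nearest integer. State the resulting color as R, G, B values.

(200, 64, 104)

6% lies between the 0% and 50% stops, so the local fraction is t = (6 − 0)/(50 − 0) = 6/50 ≈ 0.12.
#d83b68 → (216, 59, 104); #52616b → (82, 97, 107).
R = 216 + 0.12 × (82 − 216) = 199.92 → 200
G = 59 + 0.12 × (97 − 59) = 63.56 → 64
B = 104 + 0.12 × (107 − 104) = 104.36 → 104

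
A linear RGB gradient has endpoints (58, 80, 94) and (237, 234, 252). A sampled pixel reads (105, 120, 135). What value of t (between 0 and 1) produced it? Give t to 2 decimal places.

Invert the lerp on the R channel (largest span, 179): t = (105 − 58) / (237 − 58) = 47/179 = 0.26257.
Check on G: (120 − 80)/(234 − 80) = 0.2597 ✓

0.26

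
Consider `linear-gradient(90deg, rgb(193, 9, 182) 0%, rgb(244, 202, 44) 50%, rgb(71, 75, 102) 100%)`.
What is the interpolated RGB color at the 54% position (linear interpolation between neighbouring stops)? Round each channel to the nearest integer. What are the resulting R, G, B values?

(230, 192, 49)

54% lies between the 50% and 100% stops, so the local fraction is t = (54 − 50)/(100 − 50) = 4/50 ≈ 0.08.
R = 244 + 0.08 × (71 − 244) = 230.16 → 230
G = 202 + 0.08 × (75 − 202) = 191.84 → 192
B = 44 + 0.08 × (102 − 44) = 48.64 → 49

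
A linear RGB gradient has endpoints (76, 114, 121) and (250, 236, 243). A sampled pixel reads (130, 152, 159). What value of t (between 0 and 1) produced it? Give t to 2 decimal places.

0.31

Invert the lerp on the R channel (largest span, 174): t = (130 − 76) / (250 − 76) = 54/174 = 0.31034.
Check on G: (152 − 114)/(236 − 114) = 0.3115 ✓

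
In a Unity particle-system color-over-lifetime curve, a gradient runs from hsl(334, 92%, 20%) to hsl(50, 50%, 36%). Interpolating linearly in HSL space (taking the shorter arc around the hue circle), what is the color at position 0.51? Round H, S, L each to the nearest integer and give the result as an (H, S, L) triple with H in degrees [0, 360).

Hue: 50 − 334 = -284°, but |-284| > 180 so the shorter arc goes the other way: Δh = -284 + 360 = 76°.
H = 334 + 0.51 × (76) = 372.76 → 373 → 373 mod 360 = 13°
S = 92 + 0.51 × (50 − 92) = 70.58 → 71%
L = 20 + 0.51 × (36 − 20) = 28.16 → 28%

(13, 71, 28)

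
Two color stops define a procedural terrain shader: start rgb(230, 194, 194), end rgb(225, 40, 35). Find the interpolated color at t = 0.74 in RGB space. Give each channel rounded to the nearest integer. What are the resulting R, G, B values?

R = 230 + 0.74 × (225 − 230) = 230 + 0.74 × -5 = 226.3 → 226
G = 194 + 0.74 × (40 − 194) = 194 + 0.74 × -154 = 80.04 → 80
B = 194 + 0.74 × (35 − 194) = 194 + 0.74 × -159 = 76.34 → 76

(226, 80, 76)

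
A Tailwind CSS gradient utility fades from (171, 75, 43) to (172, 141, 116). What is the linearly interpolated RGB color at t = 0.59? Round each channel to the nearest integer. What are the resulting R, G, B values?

R = 171 + 0.59 × (172 − 171) = 171 + 0.59 × 1 = 171.59 → 172
G = 75 + 0.59 × (141 − 75) = 75 + 0.59 × 66 = 113.94 → 114
B = 43 + 0.59 × (116 − 43) = 43 + 0.59 × 73 = 86.07 → 86
So the blended color is (172, 114, 86), about #ac7256.

(172, 114, 86)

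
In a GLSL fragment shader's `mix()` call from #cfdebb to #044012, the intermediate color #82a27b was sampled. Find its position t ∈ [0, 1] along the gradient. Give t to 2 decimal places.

Invert the lerp on the R channel (largest span, 203): t = (130 − 207) / (4 − 207) = -77/-203 = 0.37931.
Check on G: (162 − 222)/(64 − 222) = 0.3797 ✓

0.38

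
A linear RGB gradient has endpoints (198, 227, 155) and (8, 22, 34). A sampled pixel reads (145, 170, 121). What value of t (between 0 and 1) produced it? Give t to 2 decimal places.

0.28

Invert the lerp on the G channel (largest span, 205): t = (170 − 227) / (22 − 227) = -57/-205 = 0.27805.
Check on R: (145 − 198)/(8 − 198) = 0.2789 ✓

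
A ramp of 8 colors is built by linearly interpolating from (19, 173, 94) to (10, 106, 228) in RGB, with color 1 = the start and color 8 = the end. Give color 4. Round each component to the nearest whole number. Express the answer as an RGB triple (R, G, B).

(15, 144, 151)

With 8 swatches and endpoints inclusive, swatch 4 sits at t = (4 − 1)/(8 − 1) = 3/7 ≈ 0.4286.
R = 19 + 0.4286 × (10 − 19) = 15.143 → 15
G = 173 + 0.4286 × (106 − 173) = 144.284 → 144
B = 94 + 0.4286 × (228 − 94) = 151.432 → 151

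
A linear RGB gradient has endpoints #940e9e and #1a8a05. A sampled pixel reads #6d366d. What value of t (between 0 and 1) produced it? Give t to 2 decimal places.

0.32

Invert the lerp on the B channel (largest span, 153): t = (109 − 158) / (5 − 158) = -49/-153 = 0.32026.
Check on R: (109 − 148)/(26 − 148) = 0.3197 ✓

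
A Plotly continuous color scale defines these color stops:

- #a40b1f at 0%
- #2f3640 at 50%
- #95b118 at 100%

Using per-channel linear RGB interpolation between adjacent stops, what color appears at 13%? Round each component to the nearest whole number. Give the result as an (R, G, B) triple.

(134, 22, 40)

13% lies between the 0% and 50% stops, so the local fraction is t = (13 − 0)/(50 − 0) = 13/50 ≈ 0.26.
#a40b1f → (164, 11, 31); #2f3640 → (47, 54, 64).
R = 164 + 0.26 × (47 − 164) = 133.58 → 134
G = 11 + 0.26 × (54 − 11) = 22.18 → 22
B = 31 + 0.26 × (64 − 31) = 39.58 → 40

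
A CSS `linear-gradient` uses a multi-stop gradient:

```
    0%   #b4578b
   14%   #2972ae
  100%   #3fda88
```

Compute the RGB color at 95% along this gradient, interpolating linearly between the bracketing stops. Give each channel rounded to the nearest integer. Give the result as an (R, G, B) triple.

(62, 212, 138)

95% lies between the 14% and 100% stops, so the local fraction is t = (95 − 14)/(100 − 14) = 81/86 ≈ 0.9419.
#2972ae → (41, 114, 174); #3fda88 → (63, 218, 136).
R = 41 + 0.9419 × (63 − 41) = 61.722 → 62
G = 114 + 0.9419 × (218 − 114) = 211.958 → 212
B = 174 + 0.9419 × (136 − 174) = 138.208 → 138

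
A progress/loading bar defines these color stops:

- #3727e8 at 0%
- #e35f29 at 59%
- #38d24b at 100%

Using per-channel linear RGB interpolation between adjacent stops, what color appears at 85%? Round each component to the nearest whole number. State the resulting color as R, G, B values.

(119, 168, 63)

85% lies between the 59% and 100% stops, so the local fraction is t = (85 − 59)/(100 − 59) = 26/41 ≈ 0.6341.
#e35f29 → (227, 95, 41); #38d24b → (56, 210, 75).
R = 227 + 0.6341 × (56 − 227) = 118.569 → 119
G = 95 + 0.6341 × (210 − 95) = 167.921 → 168
B = 41 + 0.6341 × (75 − 41) = 62.559 → 63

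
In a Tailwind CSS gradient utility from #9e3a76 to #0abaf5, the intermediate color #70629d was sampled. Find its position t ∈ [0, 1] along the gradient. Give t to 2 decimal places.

0.31

Invert the lerp on the R channel (largest span, 148): t = (112 − 158) / (10 − 158) = -46/-148 = 0.31081.
Check on G: (98 − 58)/(186 − 58) = 0.3125 ✓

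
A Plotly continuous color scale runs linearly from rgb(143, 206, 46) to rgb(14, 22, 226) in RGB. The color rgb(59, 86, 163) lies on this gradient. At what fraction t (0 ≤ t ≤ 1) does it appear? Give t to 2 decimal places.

0.65

Invert the lerp on the G channel (largest span, 184): t = (86 − 206) / (22 − 206) = -120/-184 = 0.65217.
Check on R: (59 − 143)/(14 − 143) = 0.6512 ✓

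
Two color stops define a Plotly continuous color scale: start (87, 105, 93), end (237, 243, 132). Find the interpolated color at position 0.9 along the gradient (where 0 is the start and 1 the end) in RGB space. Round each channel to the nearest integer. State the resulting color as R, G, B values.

R = 87 + 0.9 × (237 − 87) = 87 + 0.9 × 150 = 222 → 222
G = 105 + 0.9 × (243 − 105) = 105 + 0.9 × 138 = 229.2 → 229
B = 93 + 0.9 × (132 − 93) = 93 + 0.9 × 39 = 128.1 → 128
So the blended color is (222, 229, 128), about #dee580.

(222, 229, 128)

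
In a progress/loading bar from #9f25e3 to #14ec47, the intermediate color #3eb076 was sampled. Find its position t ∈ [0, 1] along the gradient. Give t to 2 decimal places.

Invert the lerp on the G channel (largest span, 199): t = (176 − 37) / (236 − 37) = 139/199 = 0.69849.
Check on R: (62 − 159)/(20 − 159) = 0.6978 ✓

0.70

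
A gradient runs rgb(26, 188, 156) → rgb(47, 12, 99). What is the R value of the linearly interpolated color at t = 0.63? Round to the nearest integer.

39

R = 26 + 0.63 × (47 − 26) = 39.23 → 39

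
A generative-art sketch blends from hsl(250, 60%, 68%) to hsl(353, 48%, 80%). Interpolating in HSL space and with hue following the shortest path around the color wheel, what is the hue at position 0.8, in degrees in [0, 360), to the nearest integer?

Hue arc: Δh = 353 − 250 = 103° (|Δh| ≤ 180, already the shorter path).
H = 250 + 0.8 × (103) = 332.4 → 332°

332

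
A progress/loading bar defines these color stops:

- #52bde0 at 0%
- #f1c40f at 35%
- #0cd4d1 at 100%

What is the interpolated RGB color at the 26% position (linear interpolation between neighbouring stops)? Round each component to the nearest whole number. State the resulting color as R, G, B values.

(200, 194, 69)

26% lies between the 0% and 35% stops, so the local fraction is t = (26 − 0)/(35 − 0) = 26/35 ≈ 0.7429.
#52bde0 → (82, 189, 224); #f1c40f → (241, 196, 15).
R = 82 + 0.7429 × (241 − 82) = 200.121 → 200
G = 189 + 0.7429 × (196 − 189) = 194.2 → 194
B = 224 + 0.7429 × (15 − 224) = 68.734 → 69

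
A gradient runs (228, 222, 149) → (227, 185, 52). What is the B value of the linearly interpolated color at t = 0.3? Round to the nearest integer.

120

B = 149 + 0.3 × (52 − 149) = 119.9 → 120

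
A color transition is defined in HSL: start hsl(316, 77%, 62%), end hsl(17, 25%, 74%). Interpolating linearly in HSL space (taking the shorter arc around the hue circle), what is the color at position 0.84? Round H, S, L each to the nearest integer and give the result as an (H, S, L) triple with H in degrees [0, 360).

Hue: 17 − 316 = -299°, but |-299| > 180 so the shorter arc goes the other way: Δh = -299 + 360 = 61°.
H = 316 + 0.84 × (61) = 367.24 → 367 → 367 mod 360 = 7°
S = 77 + 0.84 × (25 − 77) = 33.32 → 33%
L = 62 + 0.84 × (74 − 62) = 72.08 → 72%

(7, 33, 72)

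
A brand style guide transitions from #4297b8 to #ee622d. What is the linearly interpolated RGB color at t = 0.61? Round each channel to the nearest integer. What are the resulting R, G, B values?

(171, 119, 99)

#4297b8 → (66, 151, 184); #ee622d → (238, 98, 45).
R = 66 + 0.61 × (238 − 66) = 66 + 0.61 × 172 = 170.92 → 171
G = 151 + 0.61 × (98 − 151) = 151 + 0.61 × -53 = 118.67 → 119
B = 184 + 0.61 × (45 − 184) = 184 + 0.61 × -139 = 99.21 → 99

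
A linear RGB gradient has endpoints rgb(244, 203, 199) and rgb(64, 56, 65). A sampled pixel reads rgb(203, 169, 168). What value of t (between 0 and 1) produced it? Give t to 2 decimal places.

0.23

Invert the lerp on the R channel (largest span, 180): t = (203 − 244) / (64 − 244) = -41/-180 = 0.22778.
Check on G: (169 − 203)/(56 − 203) = 0.2313 ✓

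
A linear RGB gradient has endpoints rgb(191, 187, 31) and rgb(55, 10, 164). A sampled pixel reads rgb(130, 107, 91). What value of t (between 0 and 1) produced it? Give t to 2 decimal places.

0.45

Invert the lerp on the G channel (largest span, 177): t = (107 − 187) / (10 − 187) = -80/-177 = 0.45198.
Check on R: (130 − 191)/(55 − 191) = 0.4485 ✓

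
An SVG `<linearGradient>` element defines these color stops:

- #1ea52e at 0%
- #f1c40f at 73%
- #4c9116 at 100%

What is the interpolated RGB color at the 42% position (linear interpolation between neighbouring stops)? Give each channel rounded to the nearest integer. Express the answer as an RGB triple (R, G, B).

(151, 183, 28)

42% lies between the 0% and 73% stops, so the local fraction is t = (42 − 0)/(73 − 0) = 42/73 ≈ 0.5753.
#1ea52e → (30, 165, 46); #f1c40f → (241, 196, 15).
R = 30 + 0.5753 × (241 − 30) = 151.388 → 151
G = 165 + 0.5753 × (196 − 165) = 182.834 → 183
B = 46 + 0.5753 × (15 − 46) = 28.166 → 28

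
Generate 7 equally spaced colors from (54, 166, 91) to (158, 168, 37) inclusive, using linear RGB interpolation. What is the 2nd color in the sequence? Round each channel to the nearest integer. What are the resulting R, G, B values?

(71, 166, 82)

With 7 swatches and endpoints inclusive, swatch 2 sits at t = (2 − 1)/(7 − 1) = 1/6 ≈ 0.1667.
R = 54 + 0.1667 × (158 − 54) = 71.337 → 71
G = 166 + 0.1667 × (168 − 166) = 166.333 → 166
B = 91 + 0.1667 × (37 − 91) = 81.998 → 82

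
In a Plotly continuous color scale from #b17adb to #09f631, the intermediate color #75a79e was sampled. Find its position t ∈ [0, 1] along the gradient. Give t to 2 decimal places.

0.36

Invert the lerp on the B channel (largest span, 170): t = (158 − 219) / (49 − 219) = -61/-170 = 0.35882.
Check on R: (117 − 177)/(9 − 177) = 0.3571 ✓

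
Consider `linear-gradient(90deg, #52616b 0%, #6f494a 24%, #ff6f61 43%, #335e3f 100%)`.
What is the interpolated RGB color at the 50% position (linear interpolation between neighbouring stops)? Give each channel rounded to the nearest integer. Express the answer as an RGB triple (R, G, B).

(230, 109, 93)

50% lies between the 43% and 100% stops, so the local fraction is t = (50 − 43)/(100 − 43) = 7/57 ≈ 0.1228.
#ff6f61 → (255, 111, 97); #335e3f → (51, 94, 63).
R = 255 + 0.1228 × (51 − 255) = 229.949 → 230
G = 111 + 0.1228 × (94 − 111) = 108.912 → 109
B = 97 + 0.1228 × (63 − 97) = 92.825 → 93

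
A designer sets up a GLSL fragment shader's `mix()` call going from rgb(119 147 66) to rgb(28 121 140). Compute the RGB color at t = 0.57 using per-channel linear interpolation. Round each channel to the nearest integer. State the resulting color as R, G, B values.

R = 119 + 0.57 × (28 − 119) = 119 + 0.57 × -91 = 67.13 → 67
G = 147 + 0.57 × (121 − 147) = 147 + 0.57 × -26 = 132.18 → 132
B = 66 + 0.57 × (140 − 66) = 66 + 0.57 × 74 = 108.18 → 108

(67, 132, 108)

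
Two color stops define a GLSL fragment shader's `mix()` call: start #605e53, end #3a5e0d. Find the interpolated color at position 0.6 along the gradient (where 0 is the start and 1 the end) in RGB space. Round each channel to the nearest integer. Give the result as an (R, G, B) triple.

(73, 94, 41)

#605e53 → (96, 94, 83); #3a5e0d → (58, 94, 13).
R = 96 + 0.6 × (58 − 96) = 96 + 0.6 × -38 = 73.2 → 73
G = 94 + 0.6 × (94 − 94) = 94 + 0.6 × 0 = 94 → 94
B = 83 + 0.6 × (13 − 83) = 83 + 0.6 × -70 = 41 → 41
So the blended color is (73, 94, 41), about #495e29.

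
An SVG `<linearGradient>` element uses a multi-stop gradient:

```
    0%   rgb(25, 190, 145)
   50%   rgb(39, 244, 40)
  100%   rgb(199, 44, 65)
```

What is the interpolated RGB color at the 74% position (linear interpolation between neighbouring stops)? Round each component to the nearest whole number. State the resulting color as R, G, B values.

(116, 148, 52)

74% lies between the 50% and 100% stops, so the local fraction is t = (74 − 50)/(100 − 50) = 24/50 ≈ 0.48.
R = 39 + 0.48 × (199 − 39) = 115.8 → 116
G = 244 + 0.48 × (44 − 244) = 148 → 148
B = 40 + 0.48 × (65 − 40) = 52 → 52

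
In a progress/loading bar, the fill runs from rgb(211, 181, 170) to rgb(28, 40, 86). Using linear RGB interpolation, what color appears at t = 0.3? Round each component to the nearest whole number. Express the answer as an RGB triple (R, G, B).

(156, 139, 145)

R = 211 + 0.3 × (28 − 211) = 211 + 0.3 × -183 = 156.1 → 156
G = 181 + 0.3 × (40 − 181) = 181 + 0.3 × -141 = 138.7 → 139
B = 170 + 0.3 × (86 − 170) = 170 + 0.3 × -84 = 144.8 → 145
So the blended color is (156, 139, 145), about #9c8b91.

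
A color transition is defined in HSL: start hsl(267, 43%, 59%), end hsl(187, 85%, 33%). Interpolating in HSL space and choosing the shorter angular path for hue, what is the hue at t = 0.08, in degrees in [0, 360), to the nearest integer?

261

Hue arc: Δh = 187 − 267 = -80° (|Δh| ≤ 180, already the shorter path).
H = 267 + 0.08 × (-80) = 260.6 → 261°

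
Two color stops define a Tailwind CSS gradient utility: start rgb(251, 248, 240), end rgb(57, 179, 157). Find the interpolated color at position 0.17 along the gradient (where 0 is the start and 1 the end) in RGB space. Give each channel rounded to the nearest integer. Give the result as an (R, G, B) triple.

(218, 236, 226)

R = 251 + 0.17 × (57 − 251) = 251 + 0.17 × -194 = 218.02 → 218
G = 248 + 0.17 × (179 − 248) = 248 + 0.17 × -69 = 236.27 → 236
B = 240 + 0.17 × (157 − 240) = 240 + 0.17 × -83 = 225.89 → 226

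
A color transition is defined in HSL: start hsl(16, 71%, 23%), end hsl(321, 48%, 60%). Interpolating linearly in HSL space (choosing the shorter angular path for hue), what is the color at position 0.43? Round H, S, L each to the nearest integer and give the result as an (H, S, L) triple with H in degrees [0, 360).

(352, 61, 39)

Hue: 321 − 16 = 305°, but |305| > 180 so the shorter arc goes the other way: Δh = 305 − 360 = -55°.
H = 16 + 0.43 × (-55) = -7.65 → -8 → -8 mod 360 = 352°
S = 71 + 0.43 × (48 − 71) = 61.11 → 61%
L = 23 + 0.43 × (60 − 23) = 38.91 → 39%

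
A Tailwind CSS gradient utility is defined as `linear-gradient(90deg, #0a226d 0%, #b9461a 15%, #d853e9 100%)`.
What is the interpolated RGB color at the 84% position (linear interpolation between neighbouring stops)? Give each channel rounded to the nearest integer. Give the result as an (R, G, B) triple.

(210, 81, 194)

84% lies between the 15% and 100% stops, so the local fraction is t = (84 − 15)/(100 − 15) = 69/85 ≈ 0.8118.
#b9461a → (185, 70, 26); #d853e9 → (216, 83, 233).
R = 185 + 0.8118 × (216 − 185) = 210.166 → 210
G = 70 + 0.8118 × (83 − 70) = 80.553 → 81
B = 26 + 0.8118 × (233 − 26) = 194.043 → 194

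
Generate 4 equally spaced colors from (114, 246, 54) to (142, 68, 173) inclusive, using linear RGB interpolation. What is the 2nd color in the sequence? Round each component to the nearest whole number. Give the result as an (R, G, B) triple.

(123, 187, 94)

With 4 swatches and endpoints inclusive, swatch 2 sits at t = (2 − 1)/(4 − 1) = 1/3 ≈ 0.3333.
R = 114 + 0.3333 × (142 − 114) = 123.332 → 123
G = 246 + 0.3333 × (68 − 246) = 186.673 → 187
B = 54 + 0.3333 × (173 − 54) = 93.663 → 94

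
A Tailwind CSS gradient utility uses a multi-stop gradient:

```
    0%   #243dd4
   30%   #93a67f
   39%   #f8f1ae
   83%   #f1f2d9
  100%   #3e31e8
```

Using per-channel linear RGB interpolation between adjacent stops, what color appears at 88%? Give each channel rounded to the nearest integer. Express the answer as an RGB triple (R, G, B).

88% lies between the 83% and 100% stops, so the local fraction is t = (88 − 83)/(100 − 83) = 5/17 ≈ 0.2941.
#f1f2d9 → (241, 242, 217); #3e31e8 → (62, 49, 232).
R = 241 + 0.2941 × (62 − 241) = 188.356 → 188
G = 242 + 0.2941 × (49 − 242) = 185.239 → 185
B = 217 + 0.2941 × (232 − 217) = 221.411 → 221

(188, 185, 221)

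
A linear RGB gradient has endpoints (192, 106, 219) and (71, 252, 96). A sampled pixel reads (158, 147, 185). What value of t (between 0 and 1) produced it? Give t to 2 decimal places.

Invert the lerp on the G channel (largest span, 146): t = (147 − 106) / (252 − 106) = 41/146 = 0.28082.
Check on R: (158 − 192)/(71 − 192) = 0.281 ✓

0.28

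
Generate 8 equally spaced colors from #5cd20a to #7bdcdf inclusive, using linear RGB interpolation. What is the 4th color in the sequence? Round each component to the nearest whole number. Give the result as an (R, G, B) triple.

With 8 swatches and endpoints inclusive, swatch 4 sits at t = (4 − 1)/(8 − 1) = 3/7 ≈ 0.4286.
#5cd20a → (92, 210, 10); #7bdcdf → (123, 220, 223).
R = 92 + 0.4286 × (123 − 92) = 105.287 → 105
G = 210 + 0.4286 × (220 − 210) = 214.286 → 214
B = 10 + 0.4286 × (223 − 10) = 101.292 → 101

(105, 214, 101)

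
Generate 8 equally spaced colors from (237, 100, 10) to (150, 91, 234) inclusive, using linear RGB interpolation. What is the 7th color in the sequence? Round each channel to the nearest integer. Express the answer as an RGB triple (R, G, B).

(162, 92, 202)

With 8 swatches and endpoints inclusive, swatch 7 sits at t = (7 − 1)/(8 − 1) = 6/7 ≈ 0.8571.
R = 237 + 0.8571 × (150 − 237) = 162.432 → 162
G = 100 + 0.8571 × (91 − 100) = 92.286 → 92
B = 10 + 0.8571 × (234 − 10) = 201.99 → 202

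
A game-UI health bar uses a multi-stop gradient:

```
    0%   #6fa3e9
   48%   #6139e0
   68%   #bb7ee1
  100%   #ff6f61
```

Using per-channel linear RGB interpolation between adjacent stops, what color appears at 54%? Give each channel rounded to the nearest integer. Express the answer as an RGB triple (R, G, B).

(124, 78, 224)

54% lies between the 48% and 68% stops, so the local fraction is t = (54 − 48)/(68 − 48) = 6/20 ≈ 0.3.
#6139e0 → (97, 57, 224); #bb7ee1 → (187, 126, 225).
R = 97 + 0.3 × (187 − 97) = 124 → 124
G = 57 + 0.3 × (126 − 57) = 77.7 → 78
B = 224 + 0.3 × (225 − 224) = 224.3 → 224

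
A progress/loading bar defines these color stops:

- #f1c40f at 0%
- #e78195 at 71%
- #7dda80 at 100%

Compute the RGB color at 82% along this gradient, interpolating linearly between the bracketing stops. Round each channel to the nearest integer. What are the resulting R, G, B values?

(191, 163, 141)

82% lies between the 71% and 100% stops, so the local fraction is t = (82 − 71)/(100 − 71) = 11/29 ≈ 0.3793.
#e78195 → (231, 129, 149); #7dda80 → (125, 218, 128).
R = 231 + 0.3793 × (125 − 231) = 190.794 → 191
G = 129 + 0.3793 × (218 − 129) = 162.758 → 163
B = 149 + 0.3793 × (128 − 149) = 141.035 → 141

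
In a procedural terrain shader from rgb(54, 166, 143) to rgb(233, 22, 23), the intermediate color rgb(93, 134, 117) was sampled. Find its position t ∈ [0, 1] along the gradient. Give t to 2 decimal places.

0.22

Invert the lerp on the R channel (largest span, 179): t = (93 − 54) / (233 − 54) = 39/179 = 0.21788.
Check on G: (134 − 166)/(22 − 166) = 0.2222 ✓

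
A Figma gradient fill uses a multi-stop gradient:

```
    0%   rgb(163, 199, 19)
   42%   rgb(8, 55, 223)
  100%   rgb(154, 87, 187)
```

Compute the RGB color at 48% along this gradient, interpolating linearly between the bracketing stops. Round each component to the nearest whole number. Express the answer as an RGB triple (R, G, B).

48% lies between the 42% and 100% stops, so the local fraction is t = (48 − 42)/(100 − 42) = 6/58 ≈ 0.1034.
R = 8 + 0.1034 × (154 − 8) = 23.096 → 23
G = 55 + 0.1034 × (87 − 55) = 58.309 → 58
B = 223 + 0.1034 × (187 − 223) = 219.278 → 219

(23, 58, 219)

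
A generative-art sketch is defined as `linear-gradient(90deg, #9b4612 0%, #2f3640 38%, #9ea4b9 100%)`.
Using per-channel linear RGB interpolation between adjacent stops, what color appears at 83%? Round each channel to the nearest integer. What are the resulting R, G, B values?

(128, 134, 152)

83% lies between the 38% and 100% stops, so the local fraction is t = (83 − 38)/(100 − 38) = 45/62 ≈ 0.7258.
#2f3640 → (47, 54, 64); #9ea4b9 → (158, 164, 185).
R = 47 + 0.7258 × (158 − 47) = 127.564 → 128
G = 54 + 0.7258 × (164 − 54) = 133.838 → 134
B = 64 + 0.7258 × (185 − 64) = 151.822 → 152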